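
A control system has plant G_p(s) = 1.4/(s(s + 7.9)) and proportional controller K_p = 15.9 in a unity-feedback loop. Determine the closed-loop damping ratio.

1 + K_p·G_p(s) = 0 gives s² + 7.9s + 22.26 = 0.
Matching s² + 2ζω_n s + ω_n²: ω_n = √22.26 = 4.718 rad/s and 2ζω_n = 7.9, so ζ = 7.9/(2·4.718) = 0.837.

ζ = 0.837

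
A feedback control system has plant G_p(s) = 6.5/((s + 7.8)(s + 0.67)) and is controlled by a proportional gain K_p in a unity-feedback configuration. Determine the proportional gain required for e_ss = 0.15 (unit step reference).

K_p = 4.56

Steady-state error for a unit step on this type-0 loop is 1/(1 + K_p·G_p(0)).
G_p(0) = 1.244. Require 1/(1 + K_p·1.244) = 0.15, so 1 + 1.244·K_p = 6.667.
K_p = (6.667 − 1)/1.244 = 4.56.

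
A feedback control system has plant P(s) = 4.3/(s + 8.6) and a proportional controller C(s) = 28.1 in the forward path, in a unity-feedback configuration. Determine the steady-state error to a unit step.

0.0664

The loop is type 0. Static position error constant K_pos = C(0)·P(0) = 28.1·0.5 = 14.05.
Steady-state error to a unit step: e_ss = 1/(1+K_pos) = 1/15.05 = 0.0664.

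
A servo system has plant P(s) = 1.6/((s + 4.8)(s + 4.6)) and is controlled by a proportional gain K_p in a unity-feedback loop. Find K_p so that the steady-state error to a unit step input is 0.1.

K_p = 124

The loop is type 0, so e_ss(step) = 1/(1 + K_pos) with K_pos = K_p·P(0).
P(0) = 0.07246. Require 1/(1 + K_p·0.07246) = 0.1, so 1 + 0.07246·K_p = 10.
K_p = (10 − 1)/0.07246 = 124.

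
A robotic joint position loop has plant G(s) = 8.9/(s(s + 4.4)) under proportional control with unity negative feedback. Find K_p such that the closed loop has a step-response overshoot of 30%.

K_p = 4.25

From %OS = 100·exp(−πζ/√(1−ζ²)) = 30%, ζ = −ln(0.3)/√(π²+ln²(0.3)) = 0.3579.
Characteristic equation s² + 4.4s + 8.9K_p = 0 gives ζ = 4.4/(2√(8.9K_p)).
Setting ζ = 0.3579: √(8.9K_p) = 4.4/(2·0.3579) = 6.148, so K_p = 37.79/8.9 = 4.25.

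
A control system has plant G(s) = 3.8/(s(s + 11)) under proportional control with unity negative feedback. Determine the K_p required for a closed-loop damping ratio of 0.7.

Closed-loop characteristic equation: s² + 11s + K_p·3.8 = 0.
So ω_n = √(3.8K_p) and 2ζω_n = 11, giving ζ = 11/(2√(3.8K_p)).
Setting ζ = 0.7: √(3.8K_p) = 11/(2·0.7) = 7.857, so K_p = 61.73/3.8 = 16.2.

K_p = 16.2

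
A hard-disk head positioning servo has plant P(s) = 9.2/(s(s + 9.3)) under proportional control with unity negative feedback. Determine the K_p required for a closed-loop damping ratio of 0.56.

Closed-loop characteristic equation: s² + 9.3s + K_p·9.2 = 0.
So ω_n = √(9.2K_p) and 2ζω_n = 9.3, giving ζ = 9.3/(2√(9.2K_p)).
Setting ζ = 0.56: √(9.2K_p) = 9.3/(2·0.56) = 8.304, so K_p = 68.95/9.2 = 7.49.

K_p = 7.49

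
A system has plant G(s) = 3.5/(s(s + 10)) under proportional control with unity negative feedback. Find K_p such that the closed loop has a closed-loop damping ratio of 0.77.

Closed-loop characteristic equation: s² + 10s + K_p·3.5 = 0.
So ω_n = √(3.5K_p) and 2ζω_n = 10, giving ζ = 10/(2√(3.5K_p)).
Setting ζ = 0.77: √(3.5K_p) = 10/(2·0.77) = 6.494, so K_p = 42.17/3.5 = 12.

K_p = 12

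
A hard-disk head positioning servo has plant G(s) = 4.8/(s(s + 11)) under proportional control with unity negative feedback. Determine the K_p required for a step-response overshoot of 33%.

From %OS = 100·exp(−πζ/√(1−ζ²)) = 33%, ζ = −ln(0.33)/√(π²+ln²(0.33)) = 0.3328.
Characteristic equation s² + 11s + 4.8K_p = 0 gives ζ = 11/(2√(4.8K_p)).
Setting ζ = 0.3328: √(4.8K_p) = 11/(2·0.3328) = 16.53, so K_p = 273.1/4.8 = 56.9.

K_p = 56.9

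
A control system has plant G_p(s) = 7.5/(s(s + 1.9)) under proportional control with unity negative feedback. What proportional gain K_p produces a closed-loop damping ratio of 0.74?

Closed-loop characteristic equation: s² + 1.9s + K_p·7.5 = 0.
So ω_n = √(7.5K_p) and 2ζω_n = 1.9, giving ζ = 1.9/(2√(7.5K_p)).
Setting ζ = 0.74: √(7.5K_p) = 1.9/(2·0.74) = 1.284, so K_p = 1.648/7.5 = 0.22.

K_p = 0.22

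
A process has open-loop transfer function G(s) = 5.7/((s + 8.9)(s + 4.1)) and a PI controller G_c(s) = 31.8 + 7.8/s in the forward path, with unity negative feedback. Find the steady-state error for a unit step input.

0

The open loop G_c(s)G(s) has a pole at the origin (type 1), so the static position error constant is infinite and e_ss = 1/(1+∞) = 0.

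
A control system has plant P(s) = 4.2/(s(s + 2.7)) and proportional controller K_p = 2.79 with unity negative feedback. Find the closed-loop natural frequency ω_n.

With unity feedback the closed-loop characteristic equation is s² + 2.7s + 2.79·4.2 = s² + 2.7s + 11.72 = 0.
So ω_n² = 11.72 ⇒ ω_n = 3.423 rad/s, and ζ = 2.7/(2ω_n) = 0.394.

ω_n = 3.42 rad/s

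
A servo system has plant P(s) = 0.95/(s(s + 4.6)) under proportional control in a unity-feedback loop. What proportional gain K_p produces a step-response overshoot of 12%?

K_p = 17.8

From %OS = 100·exp(−πζ/√(1−ζ²)) = 12%, ζ = −ln(0.12)/√(π²+ln²(0.12)) = 0.5594.
Characteristic equation s² + 4.6s + 0.95K_p = 0 gives ζ = 4.6/(2√(0.95K_p)).
Setting ζ = 0.5594: √(0.95K_p) = 4.6/(2·0.5594) = 4.111, so K_p = 16.9/0.95 = 17.8.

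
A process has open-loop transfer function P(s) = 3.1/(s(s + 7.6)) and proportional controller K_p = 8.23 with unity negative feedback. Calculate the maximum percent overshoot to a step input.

2.77%

The closed-loop denominator s² + 7.6s + 25.51 gives ω_n = √25.51 = 5.051 and ζ = 7.6/(2ω_n) = 0.7523.
%OS = 100·exp(−πζ/√(1−ζ²)) = 100·exp(−π·0.7523/√0.434) = 2.77%.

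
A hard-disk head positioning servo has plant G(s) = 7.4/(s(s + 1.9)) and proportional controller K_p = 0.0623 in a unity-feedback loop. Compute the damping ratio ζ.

ζ = 1.4

With unity feedback the closed-loop characteristic equation is s² + 1.9s + 0.0623·7.4 = s² + 1.9s + 0.461 = 0.
Matching s² + 2ζω_n s + ω_n²: ω_n = √0.461 = 0.679 rad/s and 2ζω_n = 1.9, so ζ = 1.9/(2·0.679) = 1.4.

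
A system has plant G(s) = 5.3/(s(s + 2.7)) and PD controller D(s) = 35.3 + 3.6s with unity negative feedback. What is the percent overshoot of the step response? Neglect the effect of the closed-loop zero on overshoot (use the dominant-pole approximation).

Forward path: (35.3 + 3.6s)·5.3/(s(s+2.7)). The closed-loop characteristic equation is s² + (2.7 + 5.3·3.6)s + 5.3·35.3 = 0.
That is s² + 21.78s + 187.1 = 0, so ω_n = 13.68 rad/s and ζ = 21.78/(2·13.68) = 0.7962.
%OS = 100·exp(−πζ/√(1−ζ²)) = 1.6%.

1.6%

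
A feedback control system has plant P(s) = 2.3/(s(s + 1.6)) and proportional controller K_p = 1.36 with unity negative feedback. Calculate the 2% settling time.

Closed-loop characteristic equation: s² + 1.6s + 3.128 = 0, so ω_n = 1.769 rad/s and ζ = 1.6/(2·1.769) = 0.4523.
2% settling time T_s ≈ 4/(ζω_n) = 4/0.8 = 5 s.

T_s ≈ 5 s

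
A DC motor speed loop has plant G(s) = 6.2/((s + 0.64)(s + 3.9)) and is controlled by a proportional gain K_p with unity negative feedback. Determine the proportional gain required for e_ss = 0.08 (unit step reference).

K_p = 4.63

The loop is type 0, so e_ss(step) = 1/(1 + K_pos) with K_pos = K_p·G(0).
G(0) = 2.484. Require 1/(1 + K_p·2.484) = 0.08, so 1 + 2.484·K_p = 12.5.
K_p = (12.5 − 1)/2.484 = 4.63.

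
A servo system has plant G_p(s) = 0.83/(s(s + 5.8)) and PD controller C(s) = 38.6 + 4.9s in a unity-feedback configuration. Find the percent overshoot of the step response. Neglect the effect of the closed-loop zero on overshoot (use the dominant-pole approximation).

0.375%

Forward path: (38.6 + 4.9s)·0.83/(s(s+5.8)). The closed-loop characteristic equation is s² + (5.8 + 0.83·4.9)s + 0.83·38.6 = 0.
That is s² + 9.867s + 32.04 = 0, so ω_n = 5.66 rad/s and ζ = 9.867/(2·5.66) = 0.8716.
%OS = 100·exp(−πζ/√(1−ζ²)) = 0.375%.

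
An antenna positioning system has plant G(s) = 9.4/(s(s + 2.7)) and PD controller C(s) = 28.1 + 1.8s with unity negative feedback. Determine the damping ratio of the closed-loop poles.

Forward path: (28.1 + 1.8s)·9.4/(s(s+2.7)). The closed-loop characteristic equation is s² + (2.7 + 9.4·1.8)s + 9.4·28.1 = 0.
That is s² + 19.62s + 264.1 = 0, so ω_n = 16.25 rad/s and ζ = 19.62/(2·16.25) = 0.6036.

ζ = 0.604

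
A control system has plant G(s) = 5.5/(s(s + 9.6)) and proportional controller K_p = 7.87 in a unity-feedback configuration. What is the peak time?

T_p = 0.698 s

From 1 + K_pG(s) = 0: s² + 9.6s + 43.29 = 0 ⇒ ω_n = 6.579, ζ = 0.7296.
Damped frequency ω_d = ω_n√(1−ζ²) = 4.499 rad/s, so peak time T_p = π/ω_d = 0.698 s.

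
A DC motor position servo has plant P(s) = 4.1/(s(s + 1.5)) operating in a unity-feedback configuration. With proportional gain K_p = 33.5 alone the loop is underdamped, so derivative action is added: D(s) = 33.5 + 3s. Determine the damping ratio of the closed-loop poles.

Forward path: (33.5 + 3s)·4.1/(s(s+1.5)). The closed-loop characteristic equation is s² + (1.5 + 4.1·3)s + 4.1·33.5 = 0.
That is s² + 13.8s + 137.3 = 0, so ω_n = 11.72 rad/s and ζ = 13.8/(2·11.72) = 0.5888.

ζ = 0.589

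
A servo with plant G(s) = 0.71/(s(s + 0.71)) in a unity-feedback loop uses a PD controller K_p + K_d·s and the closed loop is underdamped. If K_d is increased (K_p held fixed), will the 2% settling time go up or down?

decrease

Characteristic equation s² + (0.71 + 0.71K_d)s + 0.71K_p = 0: raising K_d increases ζω_n = (0.71+0.71K_d)/2 while the loop stays underdamped, so T_s ≈ 4/(ζω_n) decreases.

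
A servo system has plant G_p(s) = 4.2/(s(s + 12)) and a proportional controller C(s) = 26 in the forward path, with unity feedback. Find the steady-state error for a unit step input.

The open loop C(s)G_p(s) has a pole at the origin (type 1), so the static position error constant is infinite and e_ss = 1/(1+∞) = 0.

0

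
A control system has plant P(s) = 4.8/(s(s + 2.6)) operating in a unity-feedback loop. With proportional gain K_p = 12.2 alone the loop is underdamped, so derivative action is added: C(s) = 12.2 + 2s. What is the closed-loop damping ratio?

ζ = 0.797

Forward path: (12.2 + 2s)·4.8/(s(s+2.6)). The closed-loop characteristic equation is s² + (2.6 + 4.8·2)s + 4.8·12.2 = 0.
That is s² + 12.2s + 58.56 = 0, so ω_n = 7.652 rad/s and ζ = 12.2/(2·7.652) = 0.7971.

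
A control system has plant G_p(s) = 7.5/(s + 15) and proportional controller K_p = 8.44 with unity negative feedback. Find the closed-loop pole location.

Closed-loop transfer function: T(s) = K_p·G_p(s)/(1 + K_p·G_p(s)) = 63.3/(s + 15 + 63.3) = 63.3/(s + 78.3).
The closed-loop pole is at s = −78.3.

s = -78.3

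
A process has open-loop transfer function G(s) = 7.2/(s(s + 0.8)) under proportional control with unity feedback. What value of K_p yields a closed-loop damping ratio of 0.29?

Closed-loop characteristic equation: s² + 0.8s + K_p·7.2 = 0.
So ω_n = √(7.2K_p) and 2ζω_n = 0.8, giving ζ = 0.8/(2√(7.2K_p)).
Setting ζ = 0.29: √(7.2K_p) = 0.8/(2·0.29) = 1.379, so K_p = 1.902/7.2 = 0.264.

K_p = 0.264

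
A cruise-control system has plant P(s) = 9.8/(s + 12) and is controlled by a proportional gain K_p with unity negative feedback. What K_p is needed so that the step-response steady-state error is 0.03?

The loop is type 0, so e_ss(step) = 1/(1 + K_pos) with K_pos = K_p·P(0).
P(0) = 0.8167. Require 1/(1 + K_p·0.8167) = 0.03, so 1 + 0.8167·K_p = 33.33.
K_p = (33.33 − 1)/0.8167 = 39.6.

K_p = 39.6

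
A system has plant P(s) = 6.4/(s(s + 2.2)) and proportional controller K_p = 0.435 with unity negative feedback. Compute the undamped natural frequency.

ω_n = 1.67 rad/s

The closed-loop denominator is s(s+2.2) + 0.435·6.4 = s² + 2.2s + 2.784.
Matching s² + 2ζω_n s + ω_n²: ω_n = √2.784 = 1.669 rad/s and 2ζω_n = 2.2, so ζ = 2.2/(2·1.669) = 0.659.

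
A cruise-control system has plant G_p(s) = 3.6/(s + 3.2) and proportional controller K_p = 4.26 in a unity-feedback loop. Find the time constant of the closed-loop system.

τ = 0.0539 s

Closed-loop transfer function: T(s) = K_p·G_p(s)/(1 + K_p·G_p(s)) = 15.34/(s + 3.2 + 15.34) = 15.34/(s + 18.54).
Time constant τ = 1/18.54 = 0.0539 s.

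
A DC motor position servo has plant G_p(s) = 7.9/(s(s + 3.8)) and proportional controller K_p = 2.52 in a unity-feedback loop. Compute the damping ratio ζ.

With unity feedback the closed-loop characteristic equation is s² + 3.8s + 2.52·7.9 = s² + 3.8s + 19.91 = 0.
So ω_n² = 19.91 ⇒ ω_n = 4.462 rad/s, and ζ = 3.8/(2ω_n) = 0.426.

ζ = 0.426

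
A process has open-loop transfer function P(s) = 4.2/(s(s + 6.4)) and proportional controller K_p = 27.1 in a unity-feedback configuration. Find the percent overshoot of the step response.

Closed-loop characteristic equation: s² + 6.4s + 113.8 = 0, so ω_n = 10.67 rad/s and ζ = 6.4/(2·10.67) = 0.2999.
%OS = 100·exp(−πζ/√(1−ζ²)) = 100·exp(−π·0.2999/√0.91) = 37.2%.

37.2%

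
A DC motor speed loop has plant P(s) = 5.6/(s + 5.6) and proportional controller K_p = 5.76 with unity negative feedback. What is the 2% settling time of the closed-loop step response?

Closed-loop transfer function: T(s) = K_p·P(s)/(1 + K_p·P(s)) = 32.26/(s + 5.6 + 32.26) = 32.26/(s + 37.86).
Time constant τ = 1/37.86 = 0.02642 s, so the 2% settling time is about 4τ = 0.106 s.

T_s ≈ 0.106 s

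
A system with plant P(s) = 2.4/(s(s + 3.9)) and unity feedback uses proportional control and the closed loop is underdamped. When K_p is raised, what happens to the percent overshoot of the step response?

increase

ζ = 3.9/(2√(2.4K_p)) decreases as K_p grows; lower damping means more overshoot.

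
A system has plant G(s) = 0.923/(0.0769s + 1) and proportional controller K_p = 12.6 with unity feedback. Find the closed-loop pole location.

Closed loop: T(s) = K_p·G/(1+K_p·G) = 11.63/(0.0769s + 1 + 11.63), with pole at s = −(1 + 11.63)/0.0769 = −164.2.

s = -164.2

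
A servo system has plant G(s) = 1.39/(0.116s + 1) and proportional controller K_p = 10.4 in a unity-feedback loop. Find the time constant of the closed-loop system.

τ = 0.00751 s

Closed loop: T(s) = K_p·G/(1+K_p·G) = 14.46/(0.116s + 1 + 14.46), with pole at s = −(1 + 14.46)/0.116 = −133.2.
Closed-loop time constant τ = 1/133.2 = 0.00751 s.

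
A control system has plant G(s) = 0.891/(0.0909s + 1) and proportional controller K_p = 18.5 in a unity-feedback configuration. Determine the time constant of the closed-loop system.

τ = 0.0052 s

Closed loop: T(s) = K_p·G/(1+K_p·G) = 16.48/(0.0909s + 1 + 16.48), with pole at s = −(1 + 16.48)/0.0909 = −192.3.
Closed-loop time constant τ = 1/192.3 = 0.0052 s.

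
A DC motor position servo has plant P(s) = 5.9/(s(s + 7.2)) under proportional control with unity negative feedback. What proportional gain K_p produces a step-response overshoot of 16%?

From %OS = 100·exp(−πζ/√(1−ζ²)) = 16%, ζ = −ln(0.16)/√(π²+ln²(0.16)) = 0.5039.
Characteristic equation s² + 7.2s + 5.9K_p = 0 gives ζ = 7.2/(2√(5.9K_p)).
Setting ζ = 0.5039: √(5.9K_p) = 7.2/(2·0.5039) = 7.145, so K_p = 51.05/5.9 = 8.65.

K_p = 8.65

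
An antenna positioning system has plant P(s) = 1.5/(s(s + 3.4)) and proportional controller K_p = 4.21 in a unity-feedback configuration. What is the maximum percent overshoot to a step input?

5.58%

From 1 + K_pP(s) = 0: s² + 3.4s + 6.315 = 0 ⇒ ω_n = 2.513, ζ = 0.6765.
%OS = 100·exp(−πζ/√(1−ζ²)) = 100·exp(−π·0.6765/√0.5424) = 5.58%.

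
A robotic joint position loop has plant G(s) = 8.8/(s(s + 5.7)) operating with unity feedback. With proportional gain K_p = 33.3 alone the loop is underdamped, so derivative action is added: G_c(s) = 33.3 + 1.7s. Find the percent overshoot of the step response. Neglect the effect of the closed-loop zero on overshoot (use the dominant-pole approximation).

Forward path: (33.3 + 1.7s)·8.8/(s(s+5.7)). The closed-loop characteristic equation is s² + (5.7 + 8.8·1.7)s + 8.8·33.3 = 0.
That is s² + 20.66s + 293 = 0, so ω_n = 17.12 rad/s and ζ = 20.66/(2·17.12) = 0.6034.
%OS = 100·exp(−πζ/√(1−ζ²)) = 9.28%.

9.28%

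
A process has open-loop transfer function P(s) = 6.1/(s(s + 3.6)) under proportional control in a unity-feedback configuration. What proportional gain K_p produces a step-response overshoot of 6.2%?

From %OS = 100·exp(−πζ/√(1−ζ²)) = 6.2%, ζ = −ln(0.062)/√(π²+ln²(0.062)) = 0.6628.
Characteristic equation s² + 3.6s + 6.1K_p = 0 gives ζ = 3.6/(2√(6.1K_p)).
Setting ζ = 0.6628: √(6.1K_p) = 3.6/(2·0.6628) = 2.716, so K_p = 7.376/6.1 = 1.21.

K_p = 1.21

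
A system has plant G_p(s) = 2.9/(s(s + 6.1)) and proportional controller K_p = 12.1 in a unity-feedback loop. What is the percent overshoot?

15.2%

Closed-loop characteristic equation: s² + 6.1s + 35.09 = 0, so ω_n = 5.924 rad/s and ζ = 6.1/(2·5.924) = 0.5149.
%OS = 100·exp(−πζ/√(1−ζ²)) = 100·exp(−π·0.5149/√0.7349) = 15.2%.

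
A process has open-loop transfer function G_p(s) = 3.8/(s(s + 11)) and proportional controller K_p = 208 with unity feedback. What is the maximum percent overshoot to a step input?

Closed-loop characteristic equation: s² + 11s + 790.4 = 0, so ω_n = 28.11 rad/s and ζ = 11/(2·28.11) = 0.1956.
%OS = 100·exp(−πζ/√(1−ζ²)) = 100·exp(−π·0.1956/√0.9617) = 53.4%.

53.4%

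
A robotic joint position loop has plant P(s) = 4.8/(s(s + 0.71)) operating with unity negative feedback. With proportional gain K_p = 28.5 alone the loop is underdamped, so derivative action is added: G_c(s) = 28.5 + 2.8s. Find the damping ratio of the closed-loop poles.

Forward path: (28.5 + 2.8s)·4.8/(s(s+0.71)). The closed-loop characteristic equation is s² + (0.71 + 4.8·2.8)s + 4.8·28.5 = 0.
That is s² + 14.15s + 136.8 = 0, so ω_n = 11.7 rad/s and ζ = 14.15/(2·11.7) = 0.6049.

ζ = 0.605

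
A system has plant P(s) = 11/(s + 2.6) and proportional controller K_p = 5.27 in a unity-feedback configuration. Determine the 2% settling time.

Closed-loop transfer function: T(s) = K_p·P(s)/(1 + K_p·P(s)) = 57.97/(s + 2.6 + 57.97) = 57.97/(s + 60.57).
Time constant τ = 1/60.57 = 0.01651 s, so the 2% settling time is about 4τ = 0.066 s.

T_s ≈ 0.066 s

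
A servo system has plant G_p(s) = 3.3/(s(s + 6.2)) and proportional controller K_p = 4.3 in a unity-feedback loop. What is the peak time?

Closed-loop characteristic equation: s² + 6.2s + 14.19 = 0, so ω_n = 3.767 rad/s and ζ = 6.2/(2·3.767) = 0.8229.
Damped frequency ω_d = ω_n√(1−ζ²) = 2.14 rad/s, so peak time T_p = π/ω_d = 1.47 s.

T_p = 1.47 s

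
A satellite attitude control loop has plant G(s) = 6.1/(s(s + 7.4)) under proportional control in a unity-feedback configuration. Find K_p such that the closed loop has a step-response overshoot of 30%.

K_p = 17.5

From %OS = 100·exp(−πζ/√(1−ζ²)) = 30%, ζ = −ln(0.3)/√(π²+ln²(0.3)) = 0.3579.
Characteristic equation s² + 7.4s + 6.1K_p = 0 gives ζ = 7.4/(2√(6.1K_p)).
Setting ζ = 0.3579: √(6.1K_p) = 7.4/(2·0.3579) = 10.34, so K_p = 106.9/6.1 = 17.5.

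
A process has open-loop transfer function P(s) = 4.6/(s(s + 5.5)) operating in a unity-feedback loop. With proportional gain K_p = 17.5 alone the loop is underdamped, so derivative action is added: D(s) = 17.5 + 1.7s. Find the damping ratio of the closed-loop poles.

ζ = 0.742

Forward path: (17.5 + 1.7s)·4.6/(s(s+5.5)). The closed-loop characteristic equation is s² + (5.5 + 4.6·1.7)s + 4.6·17.5 = 0.
That is s² + 13.32s + 80.5 = 0, so ω_n = 8.972 rad/s and ζ = 13.32/(2·8.972) = 0.7423.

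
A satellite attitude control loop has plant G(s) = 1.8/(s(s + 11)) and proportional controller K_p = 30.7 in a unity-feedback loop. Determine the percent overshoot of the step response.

From 1 + K_pG(s) = 0: s² + 11s + 55.26 = 0 ⇒ ω_n = 7.434, ζ = 0.7399.
%OS = 100·exp(−πζ/√(1−ζ²)) = 100·exp(−π·0.7399/√0.4526) = 3.16%.

3.16%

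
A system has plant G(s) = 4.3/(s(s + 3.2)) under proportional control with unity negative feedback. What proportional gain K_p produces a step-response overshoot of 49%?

K_p = 12.1

From %OS = 100·exp(−πζ/√(1−ζ²)) = 49%, ζ = −ln(0.49)/√(π²+ln²(0.49)) = 0.2214.
Characteristic equation s² + 3.2s + 4.3K_p = 0 gives ζ = 3.2/(2√(4.3K_p)).
Setting ζ = 0.2214: √(4.3K_p) = 3.2/(2·0.2214) = 7.226, so K_p = 52.21/4.3 = 12.1.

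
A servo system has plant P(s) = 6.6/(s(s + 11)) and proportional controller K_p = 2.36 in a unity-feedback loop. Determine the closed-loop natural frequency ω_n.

ω_n = 3.95 rad/s

The closed-loop denominator is s(s+11) + 2.36·6.6 = s² + 11s + 15.58.
Matching s² + 2ζω_n s + ω_n²: ω_n = √15.58 = 3.947 rad/s and 2ζω_n = 11, so ζ = 11/(2·3.947) = 1.39.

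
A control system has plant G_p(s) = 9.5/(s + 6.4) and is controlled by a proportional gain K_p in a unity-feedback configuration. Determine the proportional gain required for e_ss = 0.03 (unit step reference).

Steady-state error for a unit step on this type-0 loop is 1/(1 + K_p·G_p(0)).
G_p(0) = 1.484. Require 1/(1 + K_p·1.484) = 0.03, so 1 + 1.484·K_p = 33.33.
K_p = (33.33 − 1)/1.484 = 21.8.

K_p = 21.8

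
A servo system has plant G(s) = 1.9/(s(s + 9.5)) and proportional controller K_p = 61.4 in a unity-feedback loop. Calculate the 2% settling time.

The closed-loop denominator s² + 9.5s + 116.7 gives ω_n = √116.7 = 10.8 and ζ = 9.5/(2ω_n) = 0.4398.
2% settling time T_s ≈ 4/(ζω_n) = 4/4.75 = 0.842 s.

T_s ≈ 0.842 s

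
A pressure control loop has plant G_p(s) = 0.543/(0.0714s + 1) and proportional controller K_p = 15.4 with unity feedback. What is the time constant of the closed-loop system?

Closed loop: T(s) = K_p·G_p/(1+K_p·G_p) = 8.362/(0.0714s + 1 + 8.362), with pole at s = −(1 + 8.362)/0.0714 = −131.1.
Closed-loop time constant τ = 1/131.1 = 0.00763 s.

τ = 0.00763 s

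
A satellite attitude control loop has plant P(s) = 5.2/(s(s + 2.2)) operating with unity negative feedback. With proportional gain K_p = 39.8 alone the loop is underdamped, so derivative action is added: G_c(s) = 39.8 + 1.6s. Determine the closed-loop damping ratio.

ζ = 0.366

Forward path: (39.8 + 1.6s)·5.2/(s(s+2.2)). The closed-loop characteristic equation is s² + (2.2 + 5.2·1.6)s + 5.2·39.8 = 0.
That is s² + 10.52s + 207 = 0, so ω_n = 14.39 rad/s and ζ = 10.52/(2·14.39) = 0.3656.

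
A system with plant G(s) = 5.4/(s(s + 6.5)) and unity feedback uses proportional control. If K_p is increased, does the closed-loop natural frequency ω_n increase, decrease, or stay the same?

ω_n = √(5.4·K_p), which grows with K_p.

increase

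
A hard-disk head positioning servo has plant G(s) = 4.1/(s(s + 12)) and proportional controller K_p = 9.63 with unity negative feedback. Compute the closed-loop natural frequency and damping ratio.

ω_n = 6.28 rad/s, ζ = 0.955

The closed-loop denominator is s(s+12) + 9.63·4.1 = s² + 12s + 39.48.
Matching s² + 2ζω_n s + ω_n²: ω_n = √39.48 = 6.284 rad/s and 2ζω_n = 12, so ζ = 12/(2·6.284) = 0.955.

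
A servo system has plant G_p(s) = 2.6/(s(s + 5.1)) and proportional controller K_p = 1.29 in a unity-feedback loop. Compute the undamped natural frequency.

ω_n = 1.83 rad/s

The closed-loop denominator is s(s+5.1) + 1.29·2.6 = s² + 5.1s + 3.354.
So ω_n² = 3.354 ⇒ ω_n = 1.831 rad/s, and ζ = 5.1/(2ω_n) = 1.39.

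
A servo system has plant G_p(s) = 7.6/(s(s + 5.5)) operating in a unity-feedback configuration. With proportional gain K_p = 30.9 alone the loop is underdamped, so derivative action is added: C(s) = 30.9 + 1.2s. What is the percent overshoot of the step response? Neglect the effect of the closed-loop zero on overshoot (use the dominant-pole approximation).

18.2%

Forward path: (30.9 + 1.2s)·7.6/(s(s+5.5)). The closed-loop characteristic equation is s² + (5.5 + 7.6·1.2)s + 7.6·30.9 = 0.
That is s² + 14.62s + 234.8 = 0, so ω_n = 15.32 rad/s and ζ = 14.62/(2·15.32) = 0.477.
%OS = 100·exp(−πζ/√(1−ζ²)) = 18.2%.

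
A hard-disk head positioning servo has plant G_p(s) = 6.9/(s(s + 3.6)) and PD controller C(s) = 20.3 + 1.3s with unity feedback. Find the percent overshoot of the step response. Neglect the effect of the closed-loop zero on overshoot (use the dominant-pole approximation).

14%

Forward path: (20.3 + 1.3s)·6.9/(s(s+3.6)). The closed-loop characteristic equation is s² + (3.6 + 6.9·1.3)s + 6.9·20.3 = 0.
That is s² + 12.57s + 140.1 = 0, so ω_n = 11.84 rad/s and ζ = 12.57/(2·11.84) = 0.531.
%OS = 100·exp(−πζ/√(1−ζ²)) = 14%.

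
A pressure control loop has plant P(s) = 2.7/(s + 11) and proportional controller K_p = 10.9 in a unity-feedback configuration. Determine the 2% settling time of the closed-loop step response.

Closed-loop transfer function: T(s) = K_p·P(s)/(1 + K_p·P(s)) = 29.43/(s + 11 + 29.43) = 29.43/(s + 40.43).
Time constant τ = 1/40.43 = 0.02473 s, so the 2% settling time is about 4τ = 0.0989 s.

T_s ≈ 0.0989 s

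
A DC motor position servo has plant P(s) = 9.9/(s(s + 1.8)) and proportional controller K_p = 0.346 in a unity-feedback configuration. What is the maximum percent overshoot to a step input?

17.4%

From 1 + K_pP(s) = 0: s² + 1.8s + 3.425 = 0 ⇒ ω_n = 1.851, ζ = 0.4863.
%OS = 100·exp(−πζ/√(1−ζ²)) = 100·exp(−π·0.4863/√0.7635) = 17.4%.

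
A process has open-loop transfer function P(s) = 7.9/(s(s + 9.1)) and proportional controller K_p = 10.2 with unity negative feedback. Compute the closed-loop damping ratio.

With unity feedback the closed-loop characteristic equation is s² + 9.1s + 10.2·7.9 = s² + 9.1s + 80.58 = 0.
Matching s² + 2ζω_n s + ω_n²: ω_n = √80.58 = 8.977 rad/s and 2ζω_n = 9.1, so ζ = 9.1/(2·8.977) = 0.507.

ζ = 0.507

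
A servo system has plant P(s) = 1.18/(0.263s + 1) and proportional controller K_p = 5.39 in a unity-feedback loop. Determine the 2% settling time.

T_s ≈ 0.143 s

Closed loop: T(s) = K_p·P/(1+K_p·P) = 6.36/(0.263s + 1 + 6.36), with pole at s = −(1 + 6.36)/0.263 = −27.99.
τ = 1/27.99 = 0.03573 s, so 2% settling time ≈ 4τ = 0.143 s.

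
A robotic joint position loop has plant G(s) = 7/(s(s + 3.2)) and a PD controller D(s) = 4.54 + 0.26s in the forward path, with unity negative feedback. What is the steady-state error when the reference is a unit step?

The open loop D(s)G(s) has a pole at the origin (type 1), so the static position error constant is infinite and e_ss = 1/(1+∞) = 0.

0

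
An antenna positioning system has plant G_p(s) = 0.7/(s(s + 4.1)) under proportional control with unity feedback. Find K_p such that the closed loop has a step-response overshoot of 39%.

K_p = 72.8

From %OS = 100·exp(−πζ/√(1−ζ²)) = 39%, ζ = −ln(0.39)/√(π²+ln²(0.39)) = 0.2871.
Characteristic equation s² + 4.1s + 0.7K_p = 0 gives ζ = 4.1/(2√(0.7K_p)).
Setting ζ = 0.2871: √(0.7K_p) = 4.1/(2·0.2871) = 7.14, so K_p = 50.98/0.7 = 72.8.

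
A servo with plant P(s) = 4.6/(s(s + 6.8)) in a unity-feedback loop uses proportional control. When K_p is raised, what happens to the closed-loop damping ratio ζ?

decrease

ζ = 6.8/(2√(4.6K_p)); increasing K_p raises the denominator, so ζ falls.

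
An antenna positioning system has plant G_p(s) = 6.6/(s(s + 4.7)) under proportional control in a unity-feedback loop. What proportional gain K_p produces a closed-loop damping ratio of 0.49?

Closed-loop characteristic equation: s² + 4.7s + K_p·6.6 = 0.
So ω_n = √(6.6K_p) and 2ζω_n = 4.7, giving ζ = 4.7/(2√(6.6K_p)).
Setting ζ = 0.49: √(6.6K_p) = 4.7/(2·0.49) = 4.796, so K_p = 23/6.6 = 3.48.

K_p = 3.48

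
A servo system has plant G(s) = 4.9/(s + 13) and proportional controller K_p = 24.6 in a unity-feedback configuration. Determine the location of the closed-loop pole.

s = -133.5

Closed-loop transfer function: T(s) = K_p·G(s)/(1 + K_p·G(s)) = 120.5/(s + 13 + 120.5) = 120.5/(s + 133.5).
The closed-loop pole is at s = −133.5.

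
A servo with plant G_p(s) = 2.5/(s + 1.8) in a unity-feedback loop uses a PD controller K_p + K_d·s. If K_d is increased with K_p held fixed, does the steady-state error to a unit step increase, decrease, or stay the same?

K_d affects only the transient (the s-coefficient); the DC loop gain, and hence e_ss, depends only on K_p.

unchanged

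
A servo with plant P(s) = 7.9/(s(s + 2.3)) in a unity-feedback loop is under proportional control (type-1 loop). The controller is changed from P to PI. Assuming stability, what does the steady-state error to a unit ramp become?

The integrator raises the loop to type 2, so K_v → ∞ and e_ss to a ramp is zero.

0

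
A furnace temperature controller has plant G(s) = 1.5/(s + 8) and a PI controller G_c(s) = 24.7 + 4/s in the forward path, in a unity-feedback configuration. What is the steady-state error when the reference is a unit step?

0

The open loop G_c(s)G(s) has a pole at the origin (type 1), so the static position error constant is infinite and e_ss = 1/(1+∞) = 0.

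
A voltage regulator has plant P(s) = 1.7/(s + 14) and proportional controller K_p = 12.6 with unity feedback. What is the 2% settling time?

T_s ≈ 0.113 s

Closed-loop transfer function: T(s) = K_p·P(s)/(1 + K_p·P(s)) = 21.42/(s + 14 + 21.42) = 21.42/(s + 35.42).
Time constant τ = 1/35.42 = 0.02823 s, so the 2% settling time is about 4τ = 0.113 s.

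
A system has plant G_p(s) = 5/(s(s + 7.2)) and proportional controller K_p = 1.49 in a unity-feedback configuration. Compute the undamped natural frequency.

With unity feedback the closed-loop characteristic equation is s² + 7.2s + 1.49·5 = s² + 7.2s + 7.45 = 0.
Matching s² + 2ζω_n s + ω_n²: ω_n = √7.45 = 2.729 rad/s and 2ζω_n = 7.2, so ζ = 7.2/(2·2.729) = 1.32.

ω_n = 2.73 rad/s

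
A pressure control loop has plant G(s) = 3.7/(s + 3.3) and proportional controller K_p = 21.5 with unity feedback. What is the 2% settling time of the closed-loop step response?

Closed-loop transfer function: T(s) = K_p·G(s)/(1 + K_p·G(s)) = 79.55/(s + 3.3 + 79.55) = 79.55/(s + 82.85).
Time constant τ = 1/82.85 = 0.01207 s, so the 2% settling time is about 4τ = 0.0483 s.

T_s ≈ 0.0483 s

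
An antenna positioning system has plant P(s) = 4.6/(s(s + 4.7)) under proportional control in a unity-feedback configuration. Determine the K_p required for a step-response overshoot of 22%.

From %OS = 100·exp(−πζ/√(1−ζ²)) = 22%, ζ = −ln(0.22)/√(π²+ln²(0.22)) = 0.4342.
Characteristic equation s² + 4.7s + 4.6K_p = 0 gives ζ = 4.7/(2√(4.6K_p)).
Setting ζ = 0.4342: √(4.6K_p) = 4.7/(2·0.4342) = 5.413, so K_p = 29.3/4.6 = 6.37.

K_p = 6.37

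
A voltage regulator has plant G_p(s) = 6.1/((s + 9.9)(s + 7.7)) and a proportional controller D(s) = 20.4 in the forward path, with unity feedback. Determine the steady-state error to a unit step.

The loop is type 0. Static position error constant K_pos = D(0)·G_p(0) = 20.4·0.08002 = 1.632.
Steady-state error to a unit step: e_ss = 1/(1+K_pos) = 1/2.632 = 0.38.

0.38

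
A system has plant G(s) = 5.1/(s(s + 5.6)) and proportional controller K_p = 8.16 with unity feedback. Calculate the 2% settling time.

T_s ≈ 1.43 s

The closed-loop denominator s² + 5.6s + 41.62 gives ω_n = √41.62 = 6.451 and ζ = 5.6/(2ω_n) = 0.434.
2% settling time T_s ≈ 4/(ζω_n) = 4/2.8 = 1.43 s.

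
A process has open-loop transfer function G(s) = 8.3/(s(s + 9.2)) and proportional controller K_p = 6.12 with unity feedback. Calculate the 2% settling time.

T_s ≈ 0.87 s

From 1 + K_pG(s) = 0: s² + 9.2s + 50.8 = 0 ⇒ ω_n = 7.127, ζ = 0.6454.
2% settling time T_s ≈ 4/(ζω_n) = 4/4.6 = 0.87 s.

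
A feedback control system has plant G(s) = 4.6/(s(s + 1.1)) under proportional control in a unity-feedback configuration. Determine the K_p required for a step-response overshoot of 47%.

K_p = 1.2

From %OS = 100·exp(−πζ/√(1−ζ²)) = 47%, ζ = −ln(0.47)/√(π²+ln²(0.47)) = 0.2337.
Characteristic equation s² + 1.1s + 4.6K_p = 0 gives ζ = 1.1/(2√(4.6K_p)).
Setting ζ = 0.2337: √(4.6K_p) = 1.1/(2·0.2337) = 2.354, so K_p = 5.54/4.6 = 1.2.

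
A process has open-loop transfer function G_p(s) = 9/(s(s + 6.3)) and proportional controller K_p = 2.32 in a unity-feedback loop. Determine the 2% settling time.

The closed-loop denominator s² + 6.3s + 20.88 gives ω_n = √20.88 = 4.569 and ζ = 6.3/(2ω_n) = 0.6894.
2% settling time T_s ≈ 4/(ζω_n) = 4/3.15 = 1.27 s.

T_s ≈ 1.27 s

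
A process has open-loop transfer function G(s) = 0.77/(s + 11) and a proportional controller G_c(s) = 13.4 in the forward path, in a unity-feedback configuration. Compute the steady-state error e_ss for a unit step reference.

0.516

The loop is type 0. Static position error constant K_pos = G_c(0)·G(0) = 13.4·0.07 = 0.938.
Steady-state error to a unit step: e_ss = 1/(1+K_pos) = 1/1.938 = 0.516.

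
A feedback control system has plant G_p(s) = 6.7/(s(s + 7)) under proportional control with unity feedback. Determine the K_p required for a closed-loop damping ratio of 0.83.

K_p = 2.65

Closed-loop characteristic equation: s² + 7s + K_p·6.7 = 0.
So ω_n = √(6.7K_p) and 2ζω_n = 7, giving ζ = 7/(2√(6.7K_p)).
Setting ζ = 0.83: √(6.7K_p) = 7/(2·0.83) = 4.217, so K_p = 17.78/6.7 = 2.65.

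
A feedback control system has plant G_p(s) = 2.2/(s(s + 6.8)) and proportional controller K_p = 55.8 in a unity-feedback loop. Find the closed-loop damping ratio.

ζ = 0.307

The closed-loop denominator is s(s+6.8) + 55.8·2.2 = s² + 6.8s + 122.8.
Matching s² + 2ζω_n s + ω_n²: ω_n = √122.8 = 11.08 rad/s and 2ζω_n = 6.8, so ζ = 6.8/(2·11.08) = 0.307.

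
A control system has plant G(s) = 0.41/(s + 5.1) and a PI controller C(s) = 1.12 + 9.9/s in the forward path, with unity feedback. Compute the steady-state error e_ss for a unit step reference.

0

The open loop C(s)G(s) has a pole at the origin (type 1), so the static position error constant is infinite and e_ss = 1/(1+∞) = 0.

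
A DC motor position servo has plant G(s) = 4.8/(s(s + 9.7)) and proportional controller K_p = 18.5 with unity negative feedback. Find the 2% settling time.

T_s ≈ 0.825 s

Closed-loop characteristic equation: s² + 9.7s + 88.8 = 0, so ω_n = 9.423 rad/s and ζ = 9.7/(2·9.423) = 0.5147.
2% settling time T_s ≈ 4/(ζω_n) = 4/4.85 = 0.825 s.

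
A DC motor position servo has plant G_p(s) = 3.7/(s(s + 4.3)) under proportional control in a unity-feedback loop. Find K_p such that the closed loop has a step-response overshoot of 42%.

K_p = 17.6

From %OS = 100·exp(−πζ/√(1−ζ²)) = 42%, ζ = −ln(0.42)/√(π²+ln²(0.42)) = 0.2662.
Characteristic equation s² + 4.3s + 3.7K_p = 0 gives ζ = 4.3/(2√(3.7K_p)).
Setting ζ = 0.2662: √(3.7K_p) = 4.3/(2·0.2662) = 8.077, so K_p = 65.25/3.7 = 17.6.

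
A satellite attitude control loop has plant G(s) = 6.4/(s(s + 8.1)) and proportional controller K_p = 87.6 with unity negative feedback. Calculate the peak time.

T_p = 0.135 s

The closed-loop denominator s² + 8.1s + 560.6 gives ω_n = √560.6 = 23.68 and ζ = 8.1/(2ω_n) = 0.171.
Damped frequency ω_d = ω_n√(1−ζ²) = 23.33 rad/s, so peak time T_p = π/ω_d = 0.135 s.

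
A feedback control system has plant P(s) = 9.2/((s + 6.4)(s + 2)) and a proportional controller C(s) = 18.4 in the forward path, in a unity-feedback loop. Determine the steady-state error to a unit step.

0.0703

The loop is type 0. Static position error constant K_pos = C(0)·P(0) = 18.4·0.7187 = 13.22.
Steady-state error to a unit step: e_ss = 1/(1+K_pos) = 1/14.22 = 0.0703.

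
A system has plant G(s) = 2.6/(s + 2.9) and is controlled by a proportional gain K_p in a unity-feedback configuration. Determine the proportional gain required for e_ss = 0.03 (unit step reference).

Steady-state error for a unit step on this type-0 loop is 1/(1 + K_p·G(0)).
G(0) = 0.8966. Require 1/(1 + K_p·0.8966) = 0.03, so 1 + 0.8966·K_p = 33.33.
K_p = (33.33 − 1)/0.8966 = 36.1.

K_p = 36.1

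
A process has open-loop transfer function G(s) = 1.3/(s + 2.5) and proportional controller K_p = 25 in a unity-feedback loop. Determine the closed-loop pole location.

Closed-loop transfer function: T(s) = K_p·G(s)/(1 + K_p·G(s)) = 32.5/(s + 2.5 + 32.5) = 32.5/(s + 35).
The closed-loop pole is at s = −35.

s = -35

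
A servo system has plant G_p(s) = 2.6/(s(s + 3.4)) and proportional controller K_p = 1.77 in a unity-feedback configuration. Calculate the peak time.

The closed-loop denominator s² + 3.4s + 4.602 gives ω_n = √4.602 = 2.145 and ζ = 3.4/(2ω_n) = 0.7925.
Damped frequency ω_d = ω_n√(1−ζ²) = 1.308 rad/s, so peak time T_p = π/ω_d = 2.4 s.

T_p = 2.4 s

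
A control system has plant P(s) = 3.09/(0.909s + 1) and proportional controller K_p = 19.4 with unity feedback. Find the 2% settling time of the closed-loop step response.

Closed loop: T(s) = K_p·P/(1+K_p·P) = 59.95/(0.909s + 1 + 59.95), with pole at s = −(1 + 59.95)/0.909 = −67.05.
τ = 1/67.05 = 0.01491 s, so 2% settling time ≈ 4τ = 0.0597 s.

T_s ≈ 0.0597 s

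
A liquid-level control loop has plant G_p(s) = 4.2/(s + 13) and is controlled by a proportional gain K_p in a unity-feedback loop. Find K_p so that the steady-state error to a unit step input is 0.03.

K_p = 100

Steady-state error for a unit step on this type-0 loop is 1/(1 + K_p·G_p(0)).
G_p(0) = 0.3231. Require 1/(1 + K_p·0.3231) = 0.03, so 1 + 0.3231·K_p = 33.33.
K_p = (33.33 − 1)/0.3231 = 100.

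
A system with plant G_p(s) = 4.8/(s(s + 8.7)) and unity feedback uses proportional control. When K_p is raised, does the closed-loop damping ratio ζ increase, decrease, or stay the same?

decrease

ζ = 8.7/(2√(4.8K_p)); increasing K_p raises the denominator, so ζ falls.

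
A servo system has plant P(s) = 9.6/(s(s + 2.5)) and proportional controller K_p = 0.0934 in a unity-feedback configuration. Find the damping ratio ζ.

With unity feedback the closed-loop characteristic equation is s² + 2.5s + 0.0934·9.6 = s² + 2.5s + 0.8966 = 0.
Matching s² + 2ζω_n s + ω_n²: ω_n = √0.8966 = 0.9469 rad/s and 2ζω_n = 2.5, so ζ = 2.5/(2·0.9469) = 1.32.

ζ = 1.32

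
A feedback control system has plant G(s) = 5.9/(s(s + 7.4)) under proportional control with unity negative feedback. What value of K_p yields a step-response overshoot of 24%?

From %OS = 100·exp(−πζ/√(1−ζ²)) = 24%, ζ = −ln(0.24)/√(π²+ln²(0.24)) = 0.4136.
Characteristic equation s² + 7.4s + 5.9K_p = 0 gives ζ = 7.4/(2√(5.9K_p)).
Setting ζ = 0.4136: √(5.9K_p) = 7.4/(2·0.4136) = 8.946, so K_p = 80.03/5.9 = 13.6.

K_p = 13.6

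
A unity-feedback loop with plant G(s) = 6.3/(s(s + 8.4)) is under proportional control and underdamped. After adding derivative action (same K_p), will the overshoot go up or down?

With PD the characteristic equation becomes s² + (a + K·K_d)s + K·K_p = 0; the damping term grows, ζ rises, overshoot falls.

decrease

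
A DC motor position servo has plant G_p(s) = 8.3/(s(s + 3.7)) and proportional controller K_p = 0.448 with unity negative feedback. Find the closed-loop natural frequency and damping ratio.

With unity feedback the closed-loop characteristic equation is s² + 3.7s + 0.448·8.3 = s² + 3.7s + 3.718 = 0.
So ω_n² = 3.718 ⇒ ω_n = 1.928 rad/s, and ζ = 3.7/(2ω_n) = 0.959.

ω_n = 1.93 rad/s, ζ = 0.959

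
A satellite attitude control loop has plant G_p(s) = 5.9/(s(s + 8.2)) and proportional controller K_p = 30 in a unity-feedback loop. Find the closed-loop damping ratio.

With unity feedback the closed-loop characteristic equation is s² + 8.2s + 30·5.9 = s² + 8.2s + 177 = 0.
So ω_n² = 177 ⇒ ω_n = 13.3 rad/s, and ζ = 8.2/(2ω_n) = 0.308.

ζ = 0.308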